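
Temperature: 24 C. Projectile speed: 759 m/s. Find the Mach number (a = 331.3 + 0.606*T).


a = 331.3 + 0.606*(24) = 345.844 m/s
M = v/a = 759/345.844 = 2.195

2.195


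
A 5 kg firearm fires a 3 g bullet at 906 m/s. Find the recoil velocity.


v_recoil = m_p * v_p / m_gun = 0.003 * 906 / 5 = 0.5436 m/s

0.5436 m/s


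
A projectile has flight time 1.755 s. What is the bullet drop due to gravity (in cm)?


drop = 0.5*g*t^2 = 0.5*9.81*1.755^2 = 15.1075 m ≈ 1511 cm

1511 cm


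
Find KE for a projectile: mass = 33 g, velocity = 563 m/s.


E = 0.5*m*v^2 = 0.5*0.033*563^2 = 5230 J

5230 J


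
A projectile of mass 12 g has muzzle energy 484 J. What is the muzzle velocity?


v = sqrt(2*E/m) = sqrt(2*484/0.012) = 284 m/s

284 m/s


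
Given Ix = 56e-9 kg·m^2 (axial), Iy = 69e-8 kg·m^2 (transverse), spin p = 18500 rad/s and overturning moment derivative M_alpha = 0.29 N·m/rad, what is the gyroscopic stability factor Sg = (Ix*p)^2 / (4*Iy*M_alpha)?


Sg = Ix^2 * p^2 / (4 * Iy * M_alpha) = (56e-9)^2 * 18500^2 / (4 * 69e-8 * 0.29) = 1.341

1.341


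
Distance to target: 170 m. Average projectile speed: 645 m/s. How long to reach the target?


t = d/v = 170/645 = 0.2636 s

0.2636 s


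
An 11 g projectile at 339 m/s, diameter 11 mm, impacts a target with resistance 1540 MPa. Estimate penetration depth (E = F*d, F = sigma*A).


A = pi*(d/2)^2 = pi*(11/2)^2 = 95.0332 mm^2
E = 0.5*m*v^2 = 0.5*0.011*339^2 = 632.065 J
depth = E/(sigma*A) = 632.065 J / (1540 MPa * 95.0332 mm^2) = 632.065/(1540 * 95.0332) m = 0.00431883 m ≈ 4.319 mm

4.319 mm


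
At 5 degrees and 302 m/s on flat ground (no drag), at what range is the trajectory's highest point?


R = v0^2*sin(2*theta)/g = 302^2*sin(2*5°)/9.81 = 1614.41 m
apex_dist = R/2 = 1614.41/2 = 807.2 m

807.2 m


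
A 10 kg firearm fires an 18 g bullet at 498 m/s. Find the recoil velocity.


v_recoil = m_p * v_p / m_gun = 0.018 * 498 / 10 = 0.8964 m/s

0.8964 m/s


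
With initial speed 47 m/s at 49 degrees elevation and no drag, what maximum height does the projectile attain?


H = (v0*sin(theta))^2 / (2g) = (47*sin(49°))^2 / (2*9.81) = 64.13 m

64.13 m


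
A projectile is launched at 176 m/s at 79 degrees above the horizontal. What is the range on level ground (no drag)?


R = v0^2 * sin(2*theta) / g = 176^2 * sin(2*79°) / 9.81 = 1183 m

1183 m


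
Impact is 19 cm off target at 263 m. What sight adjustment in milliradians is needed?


1 mrad subtends 1 cm per 10 m of range, so adj = error_cm / (dist_m / 10) = 19 / (263/10) = 0.7224 mrad

0.7224 mrad


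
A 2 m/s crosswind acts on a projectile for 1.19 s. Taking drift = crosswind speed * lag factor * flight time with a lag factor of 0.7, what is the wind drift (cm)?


drift = v_wind * lag * t = 2 * 0.7 * 1.19 = 1.666 m ≈ 166.6 cm

166.6 cm


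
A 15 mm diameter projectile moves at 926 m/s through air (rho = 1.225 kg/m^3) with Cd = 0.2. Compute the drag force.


A = pi*(d/2)^2 = pi*(15/2000)^2 = 1.76715e-04 m^2
Fd = 0.5*Cd*rho*A*v^2 = 0.5*0.2*1.225*1.76715e-04*926^2 = 18.56 N

18.56 N


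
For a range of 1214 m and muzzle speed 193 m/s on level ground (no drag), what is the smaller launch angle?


sin(2*theta) = R*g/v0^2 = 1214*9.81/193^2 = 0.319722, theta = arcsin(0.319722)/2 = 9.323°

9.323 degrees


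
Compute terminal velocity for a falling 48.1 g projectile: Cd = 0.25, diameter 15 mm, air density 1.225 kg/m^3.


A = pi*(d/2)^2 = pi*(15/2000)^2 = 1.76715e-04 m^2
vt = sqrt(2mg/(Cd*rho*A)) = sqrt(2*0.0481*9.81/(0.25 * 1.225 * 1.76715e-04)) = 132.1 m/s

132.1 m/s


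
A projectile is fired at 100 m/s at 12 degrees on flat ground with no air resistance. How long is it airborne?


T = 2*v0*sin(theta)/g = 2*100*sin(12°)/9.81 = 4.239 s

4.239 s


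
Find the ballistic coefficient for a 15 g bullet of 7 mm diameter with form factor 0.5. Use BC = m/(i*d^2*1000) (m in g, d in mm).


BC = m/(i*d^2*1000) = 15/(0.5 * 7^2 * 1000) = 0.0006122

0.0006122


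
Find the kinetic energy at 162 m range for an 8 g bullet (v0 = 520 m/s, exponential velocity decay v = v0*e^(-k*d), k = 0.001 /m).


v = v0*exp(-k*d) = 520*exp(-0.001*162) = 442.229 m/s
E = 0.5*m*v^2 = 0.5*0.008*442.229^2 = 782.3 J

782.3 J


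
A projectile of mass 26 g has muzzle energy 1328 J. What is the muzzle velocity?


v = sqrt(2*E/m) = sqrt(2*1328/0.026) = 319.6 m/s

319.6 m/s


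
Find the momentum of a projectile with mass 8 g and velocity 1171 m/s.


p = m*v = 0.008*1171 = 9.368 kg·m/s

9.368 kg·m/s


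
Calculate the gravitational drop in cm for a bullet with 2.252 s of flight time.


drop = 0.5*g*t^2 = 0.5*9.81*2.252^2 = 24.8757 m ≈ 2488 cm

2488 cm


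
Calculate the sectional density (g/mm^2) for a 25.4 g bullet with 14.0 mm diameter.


SD = m/d^2 = 25.4/14.0^2 = 0.1296 g/mm^2

0.1296 g/mm^2


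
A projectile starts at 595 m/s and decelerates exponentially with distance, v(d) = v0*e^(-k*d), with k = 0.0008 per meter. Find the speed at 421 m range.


v = v0*exp(-k*d) = 595*exp(-0.0008*421) = 424.9 m/s

424.9 m/s


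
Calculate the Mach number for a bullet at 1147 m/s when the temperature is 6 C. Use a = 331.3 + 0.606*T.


a = 331.3 + 0.606*(6) = 334.936 m/s
M = v/a = 1147/334.936 = 3.425

3.425


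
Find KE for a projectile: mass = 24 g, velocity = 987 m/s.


E = 0.5*m*v^2 = 0.5*0.024*987^2 = 11690 J

11690 J


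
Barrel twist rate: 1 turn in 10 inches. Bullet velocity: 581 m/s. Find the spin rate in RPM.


twist_m = 10*0.0254 = 0.254 m
spin = v/twist = 581/0.254 = 2287.402 rev/s
RPM = spin*60 = 2287.402*60 ≈ 137244 RPM

137244 RPM


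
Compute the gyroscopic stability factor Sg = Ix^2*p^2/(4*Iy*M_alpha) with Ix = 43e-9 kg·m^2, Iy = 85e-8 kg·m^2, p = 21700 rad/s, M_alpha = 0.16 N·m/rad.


Sg = Ix^2 * p^2 / (4 * Iy * M_alpha) = (43e-9)^2 * 21700^2 / (4 * 85e-8 * 0.16) = 1.601

1.601


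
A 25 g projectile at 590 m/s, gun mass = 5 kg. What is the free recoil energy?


v_r = m_p*v_p/m_gun = 0.025*590/5 = 2.95 m/s, E_r = 0.5*m_gun*v_r^2 = 0.5*5*2.95^2 = 21.76 J

21.76 J


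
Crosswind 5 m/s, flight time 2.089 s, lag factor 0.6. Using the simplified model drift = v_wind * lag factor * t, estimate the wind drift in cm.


drift = v_wind * lag * t = 5 * 0.6 * 2.089 = 6.267 m ≈ 626.7 cm

626.7 cm


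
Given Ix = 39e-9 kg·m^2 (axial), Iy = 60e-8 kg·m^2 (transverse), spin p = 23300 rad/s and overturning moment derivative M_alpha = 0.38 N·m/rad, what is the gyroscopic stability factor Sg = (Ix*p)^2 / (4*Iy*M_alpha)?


Sg = Ix^2 * p^2 / (4 * Iy * M_alpha) = (39e-9)^2 * 23300^2 / (4 * 60e-8 * 0.38) = 0.9054

0.9054


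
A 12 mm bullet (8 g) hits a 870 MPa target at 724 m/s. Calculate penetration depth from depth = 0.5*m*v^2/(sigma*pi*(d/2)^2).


A = pi*(d/2)^2 = pi*(12/2)^2 = 113.097 mm^2
E = 0.5*m*v^2 = 0.5*0.008*724^2 = 2096.7 J
depth = E/(sigma*A) = 2096.7 J / (870 MPa * 113.097 mm^2) = 2096.7/(870 * 113.097) m = 0.0213091 m ≈ 21.31 mm

21.31 mm


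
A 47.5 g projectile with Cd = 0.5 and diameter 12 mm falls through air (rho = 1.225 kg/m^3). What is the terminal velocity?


A = pi*(d/2)^2 = pi*(12/2000)^2 = 1.13097e-04 m^2
vt = sqrt(2mg/(Cd*rho*A)) = sqrt(2*0.0475*9.81/(0.5 * 1.225 * 1.13097e-04)) = 116 m/s

116 m/s


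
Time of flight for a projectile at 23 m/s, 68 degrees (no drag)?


T = 2*v0*sin(theta)/g = 2*23*sin(68°)/9.81 = 4.348 s

4.348 s


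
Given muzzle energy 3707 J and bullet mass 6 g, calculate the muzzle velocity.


v = sqrt(2*E/m) = sqrt(2*3707/0.006) = 1112 m/s

1112 m/s


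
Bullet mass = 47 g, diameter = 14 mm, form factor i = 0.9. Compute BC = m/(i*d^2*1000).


BC = m/(i*d^2*1000) = 47/(0.9 * 14^2 * 1000) = 0.0002664

0.0002664


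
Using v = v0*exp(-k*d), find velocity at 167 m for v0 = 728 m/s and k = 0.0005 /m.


v = v0*exp(-k*d) = 728*exp(-0.0005*167) = 669.7 m/s

669.7 m/s


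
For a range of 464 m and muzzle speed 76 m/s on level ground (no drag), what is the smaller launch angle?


sin(2*theta) = R*g/v0^2 = 464*9.81/76^2 = 0.788061, theta = arcsin(0.788061)/2 = 26°

26 degrees


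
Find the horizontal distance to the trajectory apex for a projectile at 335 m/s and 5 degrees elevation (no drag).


R = v0^2*sin(2*theta)/g = 335^2*sin(2*5°)/9.81 = 1986.51 m
apex_dist = R/2 = 1986.51/2 = 993.3 m

993.3 m


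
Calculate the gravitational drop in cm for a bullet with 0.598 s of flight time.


drop = 0.5*g*t^2 = 0.5*9.81*0.598^2 = 1.75405 m ≈ 175.4 cm

175.4 cm


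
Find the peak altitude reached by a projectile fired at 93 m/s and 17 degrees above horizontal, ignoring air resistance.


H = (v0*sin(theta))^2 / (2g) = (93*sin(17°))^2 / (2*9.81) = 37.68 m

37.68 m


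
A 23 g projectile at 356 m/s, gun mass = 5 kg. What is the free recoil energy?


v_r = m_p*v_p/m_gun = 0.023*356/5 = 1.6376 m/s, E_r = 0.5*m_gun*v_r^2 = 0.5*5*1.6376^2 = 6.704 J

6.704 J


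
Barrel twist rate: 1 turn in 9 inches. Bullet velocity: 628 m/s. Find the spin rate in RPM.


twist_m = 9*0.0254 = 0.2286 m
spin = v/twist = 628/0.2286 = 2747.157 rev/s
RPM = spin*60 = 2747.157*60 ≈ 164829 RPM

164829 RPM


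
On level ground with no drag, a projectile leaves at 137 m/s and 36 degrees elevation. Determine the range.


R = v0^2 * sin(2*theta) / g = 137^2 * sin(2*36°) / 9.81 = 1820 m

1820 m


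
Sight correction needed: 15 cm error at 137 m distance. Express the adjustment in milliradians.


1 mrad subtends 1 cm per 10 m of range, so adj = error_cm / (dist_m / 10) = 15 / (137/10) = 1.095 mrad

1.095 mrad


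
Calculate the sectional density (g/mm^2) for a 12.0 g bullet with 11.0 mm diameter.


SD = m/d^2 = 12.0/11.0^2 = 0.09917 g/mm^2

0.09917 g/mm^2


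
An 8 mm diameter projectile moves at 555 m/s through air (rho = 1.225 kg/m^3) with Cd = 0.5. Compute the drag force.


A = pi*(d/2)^2 = pi*(8/2000)^2 = 5.02655e-05 m^2
Fd = 0.5*Cd*rho*A*v^2 = 0.5*0.5*1.225*5.02655e-05*555^2 = 4.742 N

4.742 N


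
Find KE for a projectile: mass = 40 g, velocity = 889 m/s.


E = 0.5*m*v^2 = 0.5*0.04*889^2 = 15806 J

15806 J


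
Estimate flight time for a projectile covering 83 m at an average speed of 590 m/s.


t = d/v = 83/590 = 0.1407 s

0.1407 s


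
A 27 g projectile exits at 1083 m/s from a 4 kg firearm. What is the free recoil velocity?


v_recoil = m_p * v_p / m_gun = 0.027 * 1083 / 4 = 7.31 m/s

7.31 m/s


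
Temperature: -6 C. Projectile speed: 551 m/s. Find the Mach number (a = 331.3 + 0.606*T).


a = 331.3 + 0.606*(-6) = 327.664 m/s
M = v/a = 551/327.664 = 1.682

1.682


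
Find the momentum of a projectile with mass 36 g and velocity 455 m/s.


p = m*v = 0.036*455 = 16.38 kg·m/s

16.38 kg·m/s


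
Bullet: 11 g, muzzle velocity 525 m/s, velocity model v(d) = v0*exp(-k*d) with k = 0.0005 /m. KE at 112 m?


v = v0*exp(-k*d) = 525*exp(-0.0005*112) = 496.408 m/s
E = 0.5*m*v^2 = 0.5*0.011*496.408^2 = 1355 J

1355 J


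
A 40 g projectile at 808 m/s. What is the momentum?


p = m*v = 0.04*808 = 32.32 kg·m/s

32.32 kg·m/s


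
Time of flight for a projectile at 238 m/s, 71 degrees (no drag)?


T = 2*v0*sin(theta)/g = 2*238*sin(71°)/9.81 = 45.88 s

45.88 s


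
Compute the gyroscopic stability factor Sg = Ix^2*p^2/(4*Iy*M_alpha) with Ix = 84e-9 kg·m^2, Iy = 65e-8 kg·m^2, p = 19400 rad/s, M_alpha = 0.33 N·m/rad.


Sg = Ix^2 * p^2 / (4 * Iy * M_alpha) = (84e-9)^2 * 19400^2 / (4 * 65e-8 * 0.33) = 3.095

3.095


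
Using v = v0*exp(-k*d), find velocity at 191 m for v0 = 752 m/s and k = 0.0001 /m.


v = v0*exp(-k*d) = 752*exp(-0.0001*191) = 737.8 m/s

737.8 m/s


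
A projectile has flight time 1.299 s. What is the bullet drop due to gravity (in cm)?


drop = 0.5*g*t^2 = 0.5*9.81*1.299^2 = 8.2767 m ≈ 827.7 cm

827.7 cm


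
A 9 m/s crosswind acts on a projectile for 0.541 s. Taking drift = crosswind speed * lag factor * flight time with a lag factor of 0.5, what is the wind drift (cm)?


drift = v_wind * lag * t = 9 * 0.5 * 0.541 = 2.4345 m ≈ 243.5 cm

243.5 cm


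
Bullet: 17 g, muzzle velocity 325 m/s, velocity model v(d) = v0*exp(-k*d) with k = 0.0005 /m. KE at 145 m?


v = v0*exp(-k*d) = 325*exp(-0.0005*145) = 302.271 m/s
E = 0.5*m*v^2 = 0.5*0.017*302.271^2 = 776.6 J

776.6 J


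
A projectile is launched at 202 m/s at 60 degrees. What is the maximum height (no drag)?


H = (v0*sin(theta))^2 / (2g) = (202*sin(60°))^2 / (2*9.81) = 1560 m

1560 m


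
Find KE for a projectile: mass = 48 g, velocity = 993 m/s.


E = 0.5*m*v^2 = 0.5*0.048*993^2 = 23665 J

23665 J


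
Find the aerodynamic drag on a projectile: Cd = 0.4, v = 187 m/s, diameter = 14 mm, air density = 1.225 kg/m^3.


A = pi*(d/2)^2 = pi*(14/2000)^2 = 1.53938e-04 m^2
Fd = 0.5*Cd*rho*A*v^2 = 0.5*0.4*1.225*1.53938e-04*187^2 = 1.319 N

1.319 N


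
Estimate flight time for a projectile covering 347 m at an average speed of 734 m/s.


t = d/v = 347/734 = 0.4728 s

0.4728 s


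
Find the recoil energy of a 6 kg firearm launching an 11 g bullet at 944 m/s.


v_r = m_p*v_p/m_gun = 0.011*944/6 = 1.73067 m/s, E_r = 0.5*m_gun*v_r^2 = 0.5*6*1.73067^2 = 8.986 J

8.986 J


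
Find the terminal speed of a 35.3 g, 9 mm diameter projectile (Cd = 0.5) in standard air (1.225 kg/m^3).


A = pi*(d/2)^2 = pi*(9/2000)^2 = 6.36173e-05 m^2
vt = sqrt(2mg/(Cd*rho*A)) = sqrt(2*0.0353*9.81/(0.5 * 1.225 * 6.36173e-05)) = 133.3 m/s

133.3 m/s


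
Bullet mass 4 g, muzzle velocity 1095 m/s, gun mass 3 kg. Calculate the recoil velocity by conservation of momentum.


v_recoil = m_p * v_p / m_gun = 0.004 * 1095 / 3 = 1.46 m/s

1.46 m/s


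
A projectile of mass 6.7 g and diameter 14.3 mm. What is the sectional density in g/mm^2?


SD = m/d^2 = 6.7/14.3^2 = 0.03276 g/mm^2

0.03276 g/mm^2


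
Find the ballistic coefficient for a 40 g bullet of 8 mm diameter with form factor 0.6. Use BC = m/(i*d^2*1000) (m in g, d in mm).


BC = m/(i*d^2*1000) = 40/(0.6 * 8^2 * 1000) = 0.001042

0.001042


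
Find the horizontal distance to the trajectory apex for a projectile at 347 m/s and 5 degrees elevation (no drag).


R = v0^2*sin(2*theta)/g = 347^2*sin(2*5°)/9.81 = 2131.38 m
apex_dist = R/2 = 2131.38/2 = 1066 m

1066 m


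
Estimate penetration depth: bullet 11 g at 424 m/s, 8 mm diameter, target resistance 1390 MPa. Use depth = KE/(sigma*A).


A = pi*(d/2)^2 = pi*(8/2)^2 = 50.2655 mm^2
E = 0.5*m*v^2 = 0.5*0.011*424^2 = 988.768 J
depth = E/(sigma*A) = 988.768 J / (1390 MPa * 50.2655 mm^2) = 988.768/(1390 * 50.2655) m = 0.0141517 m ≈ 14.15 mm

14.15 mm


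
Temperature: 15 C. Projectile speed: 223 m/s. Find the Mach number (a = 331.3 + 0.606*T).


a = 331.3 + 0.606*(15) = 340.39 m/s
M = v/a = 223/340.39 = 0.6551

0.6551


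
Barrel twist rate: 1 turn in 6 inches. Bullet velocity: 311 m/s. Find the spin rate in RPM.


twist_m = 6*0.0254 = 0.1524 m
spin = v/twist = 311/0.1524 = 2040.682 rev/s
RPM = spin*60 = 2040.682*60 ≈ 122441 RPM

122441 RPM


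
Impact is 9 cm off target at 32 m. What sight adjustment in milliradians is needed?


1 mrad subtends 1 cm per 10 m of range, so adj = error_cm / (dist_m / 10) = 9 / (32/10) = 2.812 mrad

2.812 mrad


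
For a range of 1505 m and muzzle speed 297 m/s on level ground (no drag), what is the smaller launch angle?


sin(2*theta) = R*g/v0^2 = 1505*9.81/297^2 = 0.167376, theta = arcsin(0.167376)/2 = 4.818°

4.818 degrees


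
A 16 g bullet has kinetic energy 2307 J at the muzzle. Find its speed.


v = sqrt(2*E/m) = sqrt(2*2307/0.016) = 537 m/s

537 m/s


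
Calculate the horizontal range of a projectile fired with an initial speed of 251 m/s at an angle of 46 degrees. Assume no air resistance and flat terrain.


R = v0^2 * sin(2*theta) / g = 251^2 * sin(2*46°) / 9.81 = 6418 m

6418 m


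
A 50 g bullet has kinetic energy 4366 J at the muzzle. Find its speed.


v = sqrt(2*E/m) = sqrt(2*4366/0.05) = 417.9 m/s

417.9 m/s


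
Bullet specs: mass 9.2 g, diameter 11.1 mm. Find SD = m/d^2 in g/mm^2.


SD = m/d^2 = 9.2/11.1^2 = 0.07467 g/mm^2

0.07467 g/mm^2


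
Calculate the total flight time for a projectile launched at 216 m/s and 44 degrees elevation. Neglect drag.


T = 2*v0*sin(theta)/g = 2*216*sin(44°)/9.81 = 30.59 s

30.59 s


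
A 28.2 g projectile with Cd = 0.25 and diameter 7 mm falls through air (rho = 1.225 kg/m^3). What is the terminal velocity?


A = pi*(d/2)^2 = pi*(7/2000)^2 = 3.84845e-05 m^2
vt = sqrt(2mg/(Cd*rho*A)) = sqrt(2*0.0282*9.81/(0.25 * 1.225 * 3.84845e-05)) = 216.7 m/s

216.7 m/s


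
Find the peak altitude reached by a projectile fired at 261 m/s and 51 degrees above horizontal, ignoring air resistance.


H = (v0*sin(theta))^2 / (2g) = (261*sin(51°))^2 / (2*9.81) = 2097 m

2097 m


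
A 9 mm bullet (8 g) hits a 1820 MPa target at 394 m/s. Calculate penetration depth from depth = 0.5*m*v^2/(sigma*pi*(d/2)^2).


A = pi*(d/2)^2 = pi*(9/2)^2 = 63.6173 mm^2
E = 0.5*m*v^2 = 0.5*0.008*394^2 = 620.944 J
depth = E/(sigma*A) = 620.944 J / (1820 MPa * 63.6173 mm^2) = 620.944/(1820 * 63.6173) m = 0.00536298 m ≈ 5.363 mm

5.363 mm


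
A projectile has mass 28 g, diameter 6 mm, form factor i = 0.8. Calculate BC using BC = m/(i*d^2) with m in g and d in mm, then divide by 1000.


BC = m/(i*d^2*1000) = 28/(0.8 * 6^2 * 1000) = 0.0009722

0.0009722


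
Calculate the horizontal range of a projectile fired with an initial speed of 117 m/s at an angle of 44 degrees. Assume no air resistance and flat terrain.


R = v0^2 * sin(2*theta) / g = 117^2 * sin(2*44°) / 9.81 = 1395 m

1395 m


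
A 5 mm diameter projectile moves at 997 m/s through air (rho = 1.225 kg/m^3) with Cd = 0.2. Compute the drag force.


A = pi*(d/2)^2 = pi*(5/2000)^2 = 1.96350e-05 m^2
Fd = 0.5*Cd*rho*A*v^2 = 0.5*0.2*1.225*1.96350e-05*997^2 = 2.391 N

2.391 N


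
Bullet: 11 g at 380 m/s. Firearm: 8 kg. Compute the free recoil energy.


v_r = m_p*v_p/m_gun = 0.011*380/8 = 0.5225 m/s, E_r = 0.5*m_gun*v_r^2 = 0.5*8*0.5225^2 = 1.092 J

1.092 J


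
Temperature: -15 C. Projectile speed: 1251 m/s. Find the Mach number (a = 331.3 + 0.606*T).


a = 331.3 + 0.606*(-15) = 322.21 m/s
M = v/a = 1251/322.21 = 3.883

3.883


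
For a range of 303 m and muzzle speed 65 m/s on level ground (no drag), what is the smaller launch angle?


sin(2*theta) = R*g/v0^2 = 303*9.81/65^2 = 0.703534, theta = arcsin(0.703534)/2 = 22.36°

22.36 degrees


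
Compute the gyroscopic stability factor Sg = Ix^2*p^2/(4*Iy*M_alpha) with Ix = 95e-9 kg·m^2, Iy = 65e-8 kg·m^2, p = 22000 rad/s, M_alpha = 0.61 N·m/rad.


Sg = Ix^2 * p^2 / (4 * Iy * M_alpha) = (95e-9)^2 * 22000^2 / (4 * 65e-8 * 0.61) = 2.754

2.754


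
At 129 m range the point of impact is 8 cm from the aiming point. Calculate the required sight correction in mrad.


1 mrad subtends 1 cm per 10 m of range, so adj = error_cm / (dist_m / 10) = 8 / (129/10) = 0.6202 mrad

0.6202 mrad


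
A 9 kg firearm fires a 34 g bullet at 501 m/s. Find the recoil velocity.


v_recoil = m_p * v_p / m_gun = 0.034 * 501 / 9 = 1.893 m/s

1.893 m/s


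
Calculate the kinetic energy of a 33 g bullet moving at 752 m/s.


E = 0.5*m*v^2 = 0.5*0.033*752^2 = 9331 J

9331 J


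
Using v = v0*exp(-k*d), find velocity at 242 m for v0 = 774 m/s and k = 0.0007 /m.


v = v0*exp(-k*d) = 774*exp(-0.0007*242) = 653.4 m/s

653.4 m/s


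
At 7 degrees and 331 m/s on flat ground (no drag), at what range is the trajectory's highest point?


R = v0^2*sin(2*theta)/g = 331^2*sin(2*7°)/9.81 = 2701.86 m
apex_dist = R/2 = 2701.86/2 = 1351 m

1351 m


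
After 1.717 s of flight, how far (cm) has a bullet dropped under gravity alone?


drop = 0.5*g*t^2 = 0.5*9.81*1.717^2 = 14.4604 m ≈ 1446 cm

1446 cm


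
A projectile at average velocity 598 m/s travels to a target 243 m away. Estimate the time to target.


t = d/v = 243/598 = 0.4064 s

0.4064 s


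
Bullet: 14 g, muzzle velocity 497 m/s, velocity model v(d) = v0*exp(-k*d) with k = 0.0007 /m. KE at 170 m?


v = v0*exp(-k*d) = 497*exp(-0.0007*170) = 441.24 m/s
E = 0.5*m*v^2 = 0.5*0.014*441.24^2 = 1363 J

1363 J


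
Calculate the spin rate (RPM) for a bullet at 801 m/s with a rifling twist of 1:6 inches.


twist_m = 6*0.0254 = 0.1524 m
spin = v/twist = 801/0.1524 = 5255.906 rev/s
RPM = spin*60 = 5255.906*60 ≈ 315354 RPM

315354 RPM


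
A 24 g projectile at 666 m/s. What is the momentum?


p = m*v = 0.024*666 = 15.98 kg·m/s

15.98 kg·m/s


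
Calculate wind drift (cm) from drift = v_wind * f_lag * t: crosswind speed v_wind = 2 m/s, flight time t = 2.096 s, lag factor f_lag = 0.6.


drift = v_wind * lag * t = 2 * 0.6 * 2.096 = 2.5152 m ≈ 251.5 cm

251.5 cm


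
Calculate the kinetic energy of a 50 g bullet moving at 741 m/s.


E = 0.5*m*v^2 = 0.5*0.05*741^2 = 13727 J

13727 J


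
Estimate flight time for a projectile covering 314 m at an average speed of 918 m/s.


t = d/v = 314/918 = 0.342 s

0.342 s


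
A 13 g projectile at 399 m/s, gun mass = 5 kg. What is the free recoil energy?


v_r = m_p*v_p/m_gun = 0.013*399/5 = 1.0374 m/s, E_r = 0.5*m_gun*v_r^2 = 0.5*5*1.0374^2 = 2.69 J

2.69 J


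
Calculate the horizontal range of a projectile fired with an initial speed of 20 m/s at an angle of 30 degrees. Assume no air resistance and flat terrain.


R = v0^2 * sin(2*theta) / g = 20^2 * sin(2*30°) / 9.81 = 35.31 m

35.31 m


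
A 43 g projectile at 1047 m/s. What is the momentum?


p = m*v = 0.043*1047 = 45.02 kg·m/s

45.02 kg·m/s


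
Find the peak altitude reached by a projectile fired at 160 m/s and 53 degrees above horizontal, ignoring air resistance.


H = (v0*sin(theta))^2 / (2g) = (160*sin(53°))^2 / (2*9.81) = 832.2 m

832.2 m


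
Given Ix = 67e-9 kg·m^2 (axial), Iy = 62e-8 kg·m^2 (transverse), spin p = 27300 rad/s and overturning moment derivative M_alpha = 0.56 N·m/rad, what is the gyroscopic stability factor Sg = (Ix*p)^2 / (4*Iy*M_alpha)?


Sg = Ix^2 * p^2 / (4 * Iy * M_alpha) = (67e-9)^2 * 27300^2 / (4 * 62e-8 * 0.56) = 2.409

2.409


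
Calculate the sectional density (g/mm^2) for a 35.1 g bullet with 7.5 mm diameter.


SD = m/d^2 = 35.1/7.5^2 = 0.624 g/mm^2

0.624 g/mm^2


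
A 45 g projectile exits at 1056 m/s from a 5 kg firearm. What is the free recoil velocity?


v_recoil = m_p * v_p / m_gun = 0.045 * 1056 / 5 = 9.504 m/s

9.504 m/s


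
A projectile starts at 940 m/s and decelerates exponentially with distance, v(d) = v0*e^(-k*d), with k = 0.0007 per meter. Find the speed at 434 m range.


v = v0*exp(-k*d) = 940*exp(-0.0007*434) = 693.7 m/s

693.7 m/s


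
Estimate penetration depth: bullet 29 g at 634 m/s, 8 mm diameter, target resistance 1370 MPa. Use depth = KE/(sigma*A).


A = pi*(d/2)^2 = pi*(8/2)^2 = 50.2655 mm^2
E = 0.5*m*v^2 = 0.5*0.029*634^2 = 5828.36 J
depth = E/(sigma*A) = 5828.36 J / (1370 MPa * 50.2655 mm^2) = 5828.36/(1370 * 50.2655) m = 0.0846362 m ≈ 84.64 mm

84.64 mm


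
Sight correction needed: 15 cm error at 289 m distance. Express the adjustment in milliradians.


1 mrad subtends 1 cm per 10 m of range, so adj = error_cm / (dist_m / 10) = 15 / (289/10) = 0.519 mrad

0.519 mrad


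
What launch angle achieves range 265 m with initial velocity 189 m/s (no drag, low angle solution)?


sin(2*theta) = R*g/v0^2 = 265*9.81/189^2 = 0.0727765, theta = arcsin(0.0727765)/2 = 2.087°

2.087 degrees


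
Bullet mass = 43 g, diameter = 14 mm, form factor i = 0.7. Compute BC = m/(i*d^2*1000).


BC = m/(i*d^2*1000) = 43/(0.7 * 14^2 * 1000) = 0.0003134

0.0003134


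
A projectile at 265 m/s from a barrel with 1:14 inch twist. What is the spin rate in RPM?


twist_m = 14*0.0254 = 0.3556 m
spin = v/twist = 265/0.3556 = 745.2193 rev/s
RPM = spin*60 = 745.2193*60 ≈ 44713 RPM

44713 RPM


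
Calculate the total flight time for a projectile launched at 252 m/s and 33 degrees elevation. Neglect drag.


T = 2*v0*sin(theta)/g = 2*252*sin(33°)/9.81 = 27.98 s

27.98 s


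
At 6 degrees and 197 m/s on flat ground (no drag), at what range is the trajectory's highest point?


R = v0^2*sin(2*theta)/g = 197^2*sin(2*6°)/9.81 = 822.512 m
apex_dist = R/2 = 822.512/2 = 411.3 m

411.3 m


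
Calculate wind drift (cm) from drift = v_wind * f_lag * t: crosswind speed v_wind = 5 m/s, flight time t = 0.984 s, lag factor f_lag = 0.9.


drift = v_wind * lag * t = 5 * 0.9 * 0.984 = 4.428 m ≈ 442.8 cm

442.8 cm


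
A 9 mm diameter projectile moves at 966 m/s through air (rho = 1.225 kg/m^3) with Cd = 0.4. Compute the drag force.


A = pi*(d/2)^2 = pi*(9/2000)^2 = 6.36173e-05 m^2
Fd = 0.5*Cd*rho*A*v^2 = 0.5*0.4*1.225*6.36173e-05*966^2 = 14.54 N

14.54 N


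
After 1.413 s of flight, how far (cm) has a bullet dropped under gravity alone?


drop = 0.5*g*t^2 = 0.5*9.81*1.413^2 = 9.79317 m ≈ 979.3 cm

979.3 cm


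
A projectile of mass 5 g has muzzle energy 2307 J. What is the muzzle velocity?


v = sqrt(2*E/m) = sqrt(2*2307/0.005) = 960.6 m/s

960.6 m/s


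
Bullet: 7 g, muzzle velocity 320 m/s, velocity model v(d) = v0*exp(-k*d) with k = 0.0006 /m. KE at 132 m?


v = v0*exp(-k*d) = 320*exp(-0.0006*132) = 295.634 m/s
E = 0.5*m*v^2 = 0.5*0.007*295.634^2 = 305.9 J

305.9 J


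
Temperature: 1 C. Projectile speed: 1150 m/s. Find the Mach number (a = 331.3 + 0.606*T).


a = 331.3 + 0.606*(1) = 331.906 m/s
M = v/a = 1150/331.906 = 3.465

3.465


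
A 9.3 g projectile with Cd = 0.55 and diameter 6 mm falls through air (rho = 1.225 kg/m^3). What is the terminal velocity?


A = pi*(d/2)^2 = pi*(6/2000)^2 = 2.82743e-05 m^2
vt = sqrt(2mg/(Cd*rho*A)) = sqrt(2*0.0093*9.81/(0.55 * 1.225 * 2.82743e-05)) = 97.87 m/s

97.87 m/s


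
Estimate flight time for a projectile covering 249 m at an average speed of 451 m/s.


t = d/v = 249/451 = 0.5521 s

0.5521 s


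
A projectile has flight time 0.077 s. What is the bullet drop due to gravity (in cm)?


drop = 0.5*g*t^2 = 0.5*9.81*0.077^2 = 0.0290817 m ≈ 2.908 cm

2.908 cm


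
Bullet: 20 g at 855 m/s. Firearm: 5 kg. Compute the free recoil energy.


v_r = m_p*v_p/m_gun = 0.02*855/5 = 3.42 m/s, E_r = 0.5*m_gun*v_r^2 = 0.5*5*3.42^2 = 29.24 J

29.24 J


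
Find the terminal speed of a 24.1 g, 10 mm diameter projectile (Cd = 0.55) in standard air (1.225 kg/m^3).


A = pi*(d/2)^2 = pi*(10/2000)^2 = 7.85398e-05 m^2
vt = sqrt(2mg/(Cd*rho*A)) = sqrt(2*0.0241*9.81/(0.55 * 1.225 * 7.85398e-05)) = 94.53 m/s

94.53 m/s


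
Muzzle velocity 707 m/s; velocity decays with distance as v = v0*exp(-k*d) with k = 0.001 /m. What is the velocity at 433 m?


v = v0*exp(-k*d) = 707*exp(-0.001*433) = 458.5 m/s

458.5 m/s


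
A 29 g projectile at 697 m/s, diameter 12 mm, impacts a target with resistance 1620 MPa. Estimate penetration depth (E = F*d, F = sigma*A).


A = pi*(d/2)^2 = pi*(12/2)^2 = 113.097 mm^2
E = 0.5*m*v^2 = 0.5*0.029*697^2 = 7044.23 J
depth = E/(sigma*A) = 7044.23 J / (1620 MPa * 113.097 mm^2) = 7044.23/(1620 * 113.097) m = 0.0384473 m ≈ 38.45 mm

38.45 mm


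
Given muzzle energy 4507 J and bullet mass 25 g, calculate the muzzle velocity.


v = sqrt(2*E/m) = sqrt(2*4507/0.025) = 600.5 m/s

600.5 m/s


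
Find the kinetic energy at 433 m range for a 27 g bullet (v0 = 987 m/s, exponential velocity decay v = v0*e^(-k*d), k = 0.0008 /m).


v = v0*exp(-k*d) = 987*exp(-0.0008*433) = 698.036 m/s
E = 0.5*m*v^2 = 0.5*0.027*698.036^2 = 6578 J

6578 J


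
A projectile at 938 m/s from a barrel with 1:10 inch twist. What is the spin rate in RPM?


twist_m = 10*0.0254 = 0.254 m
spin = v/twist = 938/0.254 = 3692.913 rev/s
RPM = spin*60 = 3692.913*60 ≈ 221575 RPM

221575 RPM


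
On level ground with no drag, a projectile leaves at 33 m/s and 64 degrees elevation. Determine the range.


R = v0^2 * sin(2*theta) / g = 33^2 * sin(2*64°) / 9.81 = 87.48 m

87.48 m


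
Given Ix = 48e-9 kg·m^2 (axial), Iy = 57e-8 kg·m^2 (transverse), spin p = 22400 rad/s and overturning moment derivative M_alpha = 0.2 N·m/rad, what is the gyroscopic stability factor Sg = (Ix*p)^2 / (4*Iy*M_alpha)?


Sg = Ix^2 * p^2 / (4 * Iy * M_alpha) = (48e-9)^2 * 22400^2 / (4 * 57e-8 * 0.2) = 2.535

2.535


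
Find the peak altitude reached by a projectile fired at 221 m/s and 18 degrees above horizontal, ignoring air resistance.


H = (v0*sin(theta))^2 / (2g) = (221*sin(18°))^2 / (2*9.81) = 237.7 m

237.7 m


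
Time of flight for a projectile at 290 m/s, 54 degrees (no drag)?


T = 2*v0*sin(theta)/g = 2*290*sin(54°)/9.81 = 47.83 s

47.83 s


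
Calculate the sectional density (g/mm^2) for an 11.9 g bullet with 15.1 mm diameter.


SD = m/d^2 = 11.9/15.1^2 = 0.05219 g/mm^2

0.05219 g/mm^2


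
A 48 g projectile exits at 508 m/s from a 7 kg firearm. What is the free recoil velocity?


v_recoil = m_p * v_p / m_gun = 0.048 * 508 / 7 = 3.483 m/s

3.483 m/s


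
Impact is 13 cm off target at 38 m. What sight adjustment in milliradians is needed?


1 mrad subtends 1 cm per 10 m of range, so adj = error_cm / (dist_m / 10) = 13 / (38/10) = 3.421 mrad

3.421 mrad


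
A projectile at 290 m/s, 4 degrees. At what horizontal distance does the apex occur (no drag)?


R = v0^2*sin(2*theta)/g = 290^2*sin(2*4°)/9.81 = 1193.11 m
apex_dist = R/2 = 1193.11/2 = 596.6 m

596.6 m


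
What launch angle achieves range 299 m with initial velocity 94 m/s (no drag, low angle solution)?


sin(2*theta) = R*g/v0^2 = 299*9.81/94^2 = 0.331959, theta = arcsin(0.331959)/2 = 9.694°

9.694 degrees


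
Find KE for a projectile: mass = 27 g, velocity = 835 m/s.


E = 0.5*m*v^2 = 0.5*0.027*835^2 = 9413 J

9413 J


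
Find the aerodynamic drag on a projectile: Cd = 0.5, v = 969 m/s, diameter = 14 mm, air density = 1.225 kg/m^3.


A = pi*(d/2)^2 = pi*(14/2000)^2 = 1.53938e-04 m^2
Fd = 0.5*Cd*rho*A*v^2 = 0.5*0.5*1.225*1.53938e-04*969^2 = 44.27 N

44.27 N


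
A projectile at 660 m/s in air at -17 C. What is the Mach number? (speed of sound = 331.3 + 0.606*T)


a = 331.3 + 0.606*(-17) = 320.998 m/s
M = v/a = 660/320.998 = 2.056

2.056


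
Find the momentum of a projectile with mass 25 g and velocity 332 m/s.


p = m*v = 0.025*332 = 8.3 kg·m/s

8.3 kg·m/s


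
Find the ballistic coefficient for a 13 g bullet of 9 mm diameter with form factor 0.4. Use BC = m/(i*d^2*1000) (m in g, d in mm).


BC = m/(i*d^2*1000) = 13/(0.4 * 9^2 * 1000) = 0.0004012

0.0004012


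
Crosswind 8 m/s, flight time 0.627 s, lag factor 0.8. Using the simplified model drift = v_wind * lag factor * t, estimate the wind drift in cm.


drift = v_wind * lag * t = 8 * 0.8 * 0.627 = 4.0128 m ≈ 401.3 cm

401.3 cm


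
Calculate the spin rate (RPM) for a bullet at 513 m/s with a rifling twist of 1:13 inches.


twist_m = 13*0.0254 = 0.3302 m
spin = v/twist = 513/0.3302 = 1553.604 rev/s
RPM = spin*60 = 1553.604*60 ≈ 93216 RPM

93216 RPM


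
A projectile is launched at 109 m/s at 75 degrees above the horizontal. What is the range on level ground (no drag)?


R = v0^2 * sin(2*theta) / g = 109^2 * sin(2*75°) / 9.81 = 605.6 m

605.6 m


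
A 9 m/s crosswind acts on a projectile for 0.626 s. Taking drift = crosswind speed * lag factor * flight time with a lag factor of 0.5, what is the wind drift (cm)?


drift = v_wind * lag * t = 9 * 0.5 * 0.626 = 2.817 m ≈ 281.7 cm

281.7 cm


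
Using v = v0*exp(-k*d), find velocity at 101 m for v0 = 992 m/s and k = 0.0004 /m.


v = v0*exp(-k*d) = 992*exp(-0.0004*101) = 952.7 m/s

952.7 m/s


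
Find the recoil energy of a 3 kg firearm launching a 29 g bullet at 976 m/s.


v_r = m_p*v_p/m_gun = 0.029*976/3 = 9.43467 m/s, E_r = 0.5*m_gun*v_r^2 = 0.5*3*9.43467^2 = 133.5 J

133.5 J


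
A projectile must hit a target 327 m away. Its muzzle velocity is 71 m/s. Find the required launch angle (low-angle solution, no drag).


sin(2*theta) = R*g/v0^2 = 327*9.81/71^2 = 0.636356, theta = arcsin(0.636356)/2 = 19.76°

19.76 degrees


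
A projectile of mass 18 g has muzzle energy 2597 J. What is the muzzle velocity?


v = sqrt(2*E/m) = sqrt(2*2597/0.018) = 537.2 m/s

537.2 m/s


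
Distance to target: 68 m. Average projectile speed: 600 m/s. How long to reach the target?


t = d/v = 68/600 = 0.1133 s

0.1133 s


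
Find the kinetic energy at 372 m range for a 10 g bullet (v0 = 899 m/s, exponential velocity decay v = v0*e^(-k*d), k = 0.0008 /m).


v = v0*exp(-k*d) = 899*exp(-0.0008*372) = 667.596 m/s
E = 0.5*m*v^2 = 0.5*0.01*667.596^2 = 2228 J

2228 J


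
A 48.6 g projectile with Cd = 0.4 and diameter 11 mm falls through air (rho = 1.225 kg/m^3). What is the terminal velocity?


A = pi*(d/2)^2 = pi*(11/2000)^2 = 9.50332e-05 m^2
vt = sqrt(2mg/(Cd*rho*A)) = sqrt(2*0.0486*9.81/(0.4 * 1.225 * 9.50332e-05)) = 143.1 m/s

143.1 m/s


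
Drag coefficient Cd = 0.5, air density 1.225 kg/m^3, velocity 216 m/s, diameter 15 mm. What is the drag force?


A = pi*(d/2)^2 = pi*(15/2000)^2 = 1.76715e-04 m^2
Fd = 0.5*Cd*rho*A*v^2 = 0.5*0.5*1.225*1.76715e-04*216^2 = 2.525 N

2.525 N


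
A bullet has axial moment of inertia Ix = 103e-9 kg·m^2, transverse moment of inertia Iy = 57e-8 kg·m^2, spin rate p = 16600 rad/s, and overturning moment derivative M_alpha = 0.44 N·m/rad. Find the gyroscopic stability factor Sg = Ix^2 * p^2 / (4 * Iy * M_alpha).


Sg = Ix^2 * p^2 / (4 * Iy * M_alpha) = (103e-9)^2 * 16600^2 / (4 * 57e-8 * 0.44) = 2.914

2.914


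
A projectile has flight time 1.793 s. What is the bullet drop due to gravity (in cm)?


drop = 0.5*g*t^2 = 0.5*9.81*1.793^2 = 15.7688 m ≈ 1577 cm

1577 cm


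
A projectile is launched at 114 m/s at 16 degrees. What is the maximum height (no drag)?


H = (v0*sin(theta))^2 / (2g) = (114*sin(16°))^2 / (2*9.81) = 50.33 m

50.33 m


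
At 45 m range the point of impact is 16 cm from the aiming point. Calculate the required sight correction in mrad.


1 mrad subtends 1 cm per 10 m of range, so adj = error_cm / (dist_m / 10) = 16 / (45/10) = 3.556 mrad

3.556 mrad


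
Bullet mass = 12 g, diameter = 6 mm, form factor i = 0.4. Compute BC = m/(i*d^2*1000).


BC = m/(i*d^2*1000) = 12/(0.4 * 6^2 * 1000) = 0.0008333

0.0008333


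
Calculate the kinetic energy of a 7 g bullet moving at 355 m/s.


E = 0.5*m*v^2 = 0.5*0.007*355^2 = 441.1 J

441.1 J


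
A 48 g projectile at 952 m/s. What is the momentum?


p = m*v = 0.048*952 = 45.7 kg·m/s

45.7 kg·m/s


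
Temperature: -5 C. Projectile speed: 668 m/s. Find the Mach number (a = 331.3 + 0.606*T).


a = 331.3 + 0.606*(-5) = 328.27 m/s
M = v/a = 668/328.27 = 2.035

2.035


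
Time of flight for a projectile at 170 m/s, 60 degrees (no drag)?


T = 2*v0*sin(theta)/g = 2*170*sin(60°)/9.81 = 30.02 s

30.02 s


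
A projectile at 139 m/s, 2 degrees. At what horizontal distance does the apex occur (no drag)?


R = v0^2*sin(2*theta)/g = 139^2*sin(2*2°)/9.81 = 137.387 m
apex_dist = R/2 = 137.387/2 = 68.69 m

68.69 m


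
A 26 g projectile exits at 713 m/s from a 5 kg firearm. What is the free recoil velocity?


v_recoil = m_p * v_p / m_gun = 0.026 * 713 / 5 = 3.708 m/s

3.708 m/s


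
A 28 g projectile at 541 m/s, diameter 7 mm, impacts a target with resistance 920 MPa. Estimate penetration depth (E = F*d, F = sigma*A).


A = pi*(d/2)^2 = pi*(7/2)^2 = 38.4845 mm^2
E = 0.5*m*v^2 = 0.5*0.028*541^2 = 4097.53 J
depth = E/(sigma*A) = 4097.53 J / (920 MPa * 38.4845 mm^2) = 4097.53/(920 * 38.4845) m = 0.115731 m ≈ 115.7 mm

115.7 mm


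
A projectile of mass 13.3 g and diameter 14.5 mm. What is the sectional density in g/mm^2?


SD = m/d^2 = 13.3/14.5^2 = 0.06326 g/mm^2

0.06326 g/mm^2


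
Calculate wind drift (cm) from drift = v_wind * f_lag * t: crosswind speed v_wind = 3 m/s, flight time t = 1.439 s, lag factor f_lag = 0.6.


drift = v_wind * lag * t = 3 * 0.6 * 1.439 = 2.5902 m ≈ 259 cm

259 cm


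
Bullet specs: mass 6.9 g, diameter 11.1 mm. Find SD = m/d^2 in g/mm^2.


SD = m/d^2 = 6.9/11.1^2 = 0.056 g/mm^2

0.056 g/mm^2


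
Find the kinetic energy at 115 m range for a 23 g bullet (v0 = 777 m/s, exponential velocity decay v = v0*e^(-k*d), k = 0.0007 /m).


v = v0*exp(-k*d) = 777*exp(-0.0007*115) = 716.903 m/s
E = 0.5*m*v^2 = 0.5*0.023*716.903^2 = 5910 J

5910 J


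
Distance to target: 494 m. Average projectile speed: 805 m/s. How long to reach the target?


t = d/v = 494/805 = 0.6137 s

0.6137 s


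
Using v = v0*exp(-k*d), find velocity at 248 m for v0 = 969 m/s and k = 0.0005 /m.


v = v0*exp(-k*d) = 969*exp(-0.0005*248) = 856 m/s

856 m/s


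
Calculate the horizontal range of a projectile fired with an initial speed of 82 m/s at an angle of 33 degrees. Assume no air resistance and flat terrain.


R = v0^2 * sin(2*theta) / g = 82^2 * sin(2*33°) / 9.81 = 626.2 m

626.2 m


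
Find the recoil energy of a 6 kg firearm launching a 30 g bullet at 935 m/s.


v_r = m_p*v_p/m_gun = 0.03*935/6 = 4.675 m/s, E_r = 0.5*m_gun*v_r^2 = 0.5*6*4.675^2 = 65.57 J

65.57 J


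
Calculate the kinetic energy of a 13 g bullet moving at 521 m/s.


E = 0.5*m*v^2 = 0.5*0.013*521^2 = 1764 J

1764 J


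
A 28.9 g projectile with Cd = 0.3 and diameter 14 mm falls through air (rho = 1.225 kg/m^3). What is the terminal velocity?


A = pi*(d/2)^2 = pi*(14/2000)^2 = 1.53938e-04 m^2
vt = sqrt(2mg/(Cd*rho*A)) = sqrt(2*0.0289*9.81/(0.3 * 1.225 * 1.53938e-04)) = 100.1 m/s

100.1 m/s


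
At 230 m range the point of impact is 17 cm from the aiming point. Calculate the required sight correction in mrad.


1 mrad subtends 1 cm per 10 m of range, so adj = error_cm / (dist_m / 10) = 17 / (230/10) = 0.7391 mrad

0.7391 mrad


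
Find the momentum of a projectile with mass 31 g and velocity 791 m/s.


p = m*v = 0.031*791 = 24.52 kg·m/s

24.52 kg·m/s


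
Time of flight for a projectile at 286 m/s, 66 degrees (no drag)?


T = 2*v0*sin(theta)/g = 2*286*sin(66°)/9.81 = 53.27 s

53.27 s


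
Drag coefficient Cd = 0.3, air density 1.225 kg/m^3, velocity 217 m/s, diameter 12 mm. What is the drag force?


A = pi*(d/2)^2 = pi*(12/2000)^2 = 1.13097e-04 m^2
Fd = 0.5*Cd*rho*A*v^2 = 0.5*0.3*1.225*1.13097e-04*217^2 = 0.9786 N

0.9786 N


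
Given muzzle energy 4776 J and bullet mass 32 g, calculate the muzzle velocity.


v = sqrt(2*E/m) = sqrt(2*4776/0.032) = 546.4 m/s

546.4 m/s


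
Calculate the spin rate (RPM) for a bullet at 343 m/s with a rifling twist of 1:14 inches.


twist_m = 14*0.0254 = 0.3556 m
spin = v/twist = 343/0.3556 = 964.5669 rev/s
RPM = spin*60 = 964.5669*60 ≈ 57874 RPM

57874 RPM


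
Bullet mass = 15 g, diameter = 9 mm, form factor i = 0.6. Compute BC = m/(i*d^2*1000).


BC = m/(i*d^2*1000) = 15/(0.6 * 9^2 * 1000) = 0.0003086

0.0003086


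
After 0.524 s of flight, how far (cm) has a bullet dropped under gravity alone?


drop = 0.5*g*t^2 = 0.5*9.81*0.524^2 = 1.3468 m ≈ 134.7 cm

134.7 cm


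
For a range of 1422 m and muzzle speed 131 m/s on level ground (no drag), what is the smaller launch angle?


sin(2*theta) = R*g/v0^2 = 1422*9.81/131^2 = 0.812879, theta = arcsin(0.812879)/2 = 27.19°

27.19 degrees


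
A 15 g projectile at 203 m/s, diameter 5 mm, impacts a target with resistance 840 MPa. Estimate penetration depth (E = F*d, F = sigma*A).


A = pi*(d/2)^2 = pi*(5/2)^2 = 19.635 mm^2
E = 0.5*m*v^2 = 0.5*0.015*203^2 = 309.067 J
depth = E/(sigma*A) = 309.067 J / (840 MPa * 19.635 mm^2) = 309.067/(840 * 19.635) m = 0.0187389 m ≈ 18.74 mm

18.74 mm


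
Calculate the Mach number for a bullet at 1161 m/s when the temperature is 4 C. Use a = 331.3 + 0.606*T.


a = 331.3 + 0.606*(4) = 333.724 m/s
M = v/a = 1161/333.724 = 3.479

3.479
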